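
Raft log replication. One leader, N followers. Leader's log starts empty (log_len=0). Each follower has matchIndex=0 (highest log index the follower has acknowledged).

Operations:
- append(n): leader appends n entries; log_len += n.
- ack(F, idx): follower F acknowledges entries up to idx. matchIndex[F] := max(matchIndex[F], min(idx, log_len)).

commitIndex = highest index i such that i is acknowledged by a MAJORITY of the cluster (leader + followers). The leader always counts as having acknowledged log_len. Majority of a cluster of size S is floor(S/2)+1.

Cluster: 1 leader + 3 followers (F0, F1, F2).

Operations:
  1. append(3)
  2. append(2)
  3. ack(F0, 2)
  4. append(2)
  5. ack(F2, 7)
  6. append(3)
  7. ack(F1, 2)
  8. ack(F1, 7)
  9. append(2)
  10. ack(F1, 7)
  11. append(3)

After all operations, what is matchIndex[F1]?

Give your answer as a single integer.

Answer: 7

Derivation:
Op 1: append 3 -> log_len=3
Op 2: append 2 -> log_len=5
Op 3: F0 acks idx 2 -> match: F0=2 F1=0 F2=0; commitIndex=0
Op 4: append 2 -> log_len=7
Op 5: F2 acks idx 7 -> match: F0=2 F1=0 F2=7; commitIndex=2
Op 6: append 3 -> log_len=10
Op 7: F1 acks idx 2 -> match: F0=2 F1=2 F2=7; commitIndex=2
Op 8: F1 acks idx 7 -> match: F0=2 F1=7 F2=7; commitIndex=7
Op 9: append 2 -> log_len=12
Op 10: F1 acks idx 7 -> match: F0=2 F1=7 F2=7; commitIndex=7
Op 11: append 3 -> log_len=15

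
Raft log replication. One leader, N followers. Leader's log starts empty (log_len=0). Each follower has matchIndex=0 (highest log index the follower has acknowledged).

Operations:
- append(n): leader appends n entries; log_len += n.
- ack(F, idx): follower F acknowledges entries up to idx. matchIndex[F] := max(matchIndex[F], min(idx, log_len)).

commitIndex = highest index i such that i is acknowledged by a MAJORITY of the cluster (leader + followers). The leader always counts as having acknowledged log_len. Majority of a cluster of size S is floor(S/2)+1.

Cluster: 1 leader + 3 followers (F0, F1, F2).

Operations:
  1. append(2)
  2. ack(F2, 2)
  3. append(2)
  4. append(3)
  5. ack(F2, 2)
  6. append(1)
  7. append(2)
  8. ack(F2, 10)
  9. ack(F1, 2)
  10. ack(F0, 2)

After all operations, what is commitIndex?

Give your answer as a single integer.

Op 1: append 2 -> log_len=2
Op 2: F2 acks idx 2 -> match: F0=0 F1=0 F2=2; commitIndex=0
Op 3: append 2 -> log_len=4
Op 4: append 3 -> log_len=7
Op 5: F2 acks idx 2 -> match: F0=0 F1=0 F2=2; commitIndex=0
Op 6: append 1 -> log_len=8
Op 7: append 2 -> log_len=10
Op 8: F2 acks idx 10 -> match: F0=0 F1=0 F2=10; commitIndex=0
Op 9: F1 acks idx 2 -> match: F0=0 F1=2 F2=10; commitIndex=2
Op 10: F0 acks idx 2 -> match: F0=2 F1=2 F2=10; commitIndex=2

Answer: 2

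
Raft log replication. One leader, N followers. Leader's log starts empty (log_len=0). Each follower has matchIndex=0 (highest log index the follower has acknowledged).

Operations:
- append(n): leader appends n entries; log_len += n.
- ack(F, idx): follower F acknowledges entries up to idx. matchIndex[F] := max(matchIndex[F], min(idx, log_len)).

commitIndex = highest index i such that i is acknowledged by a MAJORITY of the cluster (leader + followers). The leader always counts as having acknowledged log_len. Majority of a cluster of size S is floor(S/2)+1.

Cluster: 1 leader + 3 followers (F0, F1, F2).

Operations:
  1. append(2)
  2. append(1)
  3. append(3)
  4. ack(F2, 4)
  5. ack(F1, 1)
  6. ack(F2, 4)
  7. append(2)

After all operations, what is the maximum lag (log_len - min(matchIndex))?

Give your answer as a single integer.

Answer: 8

Derivation:
Op 1: append 2 -> log_len=2
Op 2: append 1 -> log_len=3
Op 3: append 3 -> log_len=6
Op 4: F2 acks idx 4 -> match: F0=0 F1=0 F2=4; commitIndex=0
Op 5: F1 acks idx 1 -> match: F0=0 F1=1 F2=4; commitIndex=1
Op 6: F2 acks idx 4 -> match: F0=0 F1=1 F2=4; commitIndex=1
Op 7: append 2 -> log_len=8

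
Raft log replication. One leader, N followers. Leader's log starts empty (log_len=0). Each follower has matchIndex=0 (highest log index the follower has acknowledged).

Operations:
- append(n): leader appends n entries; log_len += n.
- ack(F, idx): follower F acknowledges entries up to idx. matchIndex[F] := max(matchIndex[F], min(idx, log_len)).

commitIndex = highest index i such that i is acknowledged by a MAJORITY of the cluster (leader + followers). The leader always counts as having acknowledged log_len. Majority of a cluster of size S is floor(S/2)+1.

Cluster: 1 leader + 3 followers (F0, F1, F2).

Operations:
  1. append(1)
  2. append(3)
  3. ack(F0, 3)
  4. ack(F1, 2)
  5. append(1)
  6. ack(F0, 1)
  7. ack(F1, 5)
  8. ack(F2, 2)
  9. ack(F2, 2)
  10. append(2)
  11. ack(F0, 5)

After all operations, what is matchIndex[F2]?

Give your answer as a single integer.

Op 1: append 1 -> log_len=1
Op 2: append 3 -> log_len=4
Op 3: F0 acks idx 3 -> match: F0=3 F1=0 F2=0; commitIndex=0
Op 4: F1 acks idx 2 -> match: F0=3 F1=2 F2=0; commitIndex=2
Op 5: append 1 -> log_len=5
Op 6: F0 acks idx 1 -> match: F0=3 F1=2 F2=0; commitIndex=2
Op 7: F1 acks idx 5 -> match: F0=3 F1=5 F2=0; commitIndex=3
Op 8: F2 acks idx 2 -> match: F0=3 F1=5 F2=2; commitIndex=3
Op 9: F2 acks idx 2 -> match: F0=3 F1=5 F2=2; commitIndex=3
Op 10: append 2 -> log_len=7
Op 11: F0 acks idx 5 -> match: F0=5 F1=5 F2=2; commitIndex=5

Answer: 2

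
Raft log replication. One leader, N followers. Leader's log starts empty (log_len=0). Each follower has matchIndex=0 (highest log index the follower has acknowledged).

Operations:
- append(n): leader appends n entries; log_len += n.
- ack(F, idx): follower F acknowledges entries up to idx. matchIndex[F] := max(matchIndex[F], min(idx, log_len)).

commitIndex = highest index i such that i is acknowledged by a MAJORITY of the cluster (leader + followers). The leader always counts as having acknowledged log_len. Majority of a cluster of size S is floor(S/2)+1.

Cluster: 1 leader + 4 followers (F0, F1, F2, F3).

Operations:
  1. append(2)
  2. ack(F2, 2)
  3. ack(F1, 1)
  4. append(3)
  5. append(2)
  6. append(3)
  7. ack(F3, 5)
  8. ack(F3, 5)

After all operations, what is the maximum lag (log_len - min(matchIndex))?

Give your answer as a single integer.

Op 1: append 2 -> log_len=2
Op 2: F2 acks idx 2 -> match: F0=0 F1=0 F2=2 F3=0; commitIndex=0
Op 3: F1 acks idx 1 -> match: F0=0 F1=1 F2=2 F3=0; commitIndex=1
Op 4: append 3 -> log_len=5
Op 5: append 2 -> log_len=7
Op 6: append 3 -> log_len=10
Op 7: F3 acks idx 5 -> match: F0=0 F1=1 F2=2 F3=5; commitIndex=2
Op 8: F3 acks idx 5 -> match: F0=0 F1=1 F2=2 F3=5; commitIndex=2

Answer: 10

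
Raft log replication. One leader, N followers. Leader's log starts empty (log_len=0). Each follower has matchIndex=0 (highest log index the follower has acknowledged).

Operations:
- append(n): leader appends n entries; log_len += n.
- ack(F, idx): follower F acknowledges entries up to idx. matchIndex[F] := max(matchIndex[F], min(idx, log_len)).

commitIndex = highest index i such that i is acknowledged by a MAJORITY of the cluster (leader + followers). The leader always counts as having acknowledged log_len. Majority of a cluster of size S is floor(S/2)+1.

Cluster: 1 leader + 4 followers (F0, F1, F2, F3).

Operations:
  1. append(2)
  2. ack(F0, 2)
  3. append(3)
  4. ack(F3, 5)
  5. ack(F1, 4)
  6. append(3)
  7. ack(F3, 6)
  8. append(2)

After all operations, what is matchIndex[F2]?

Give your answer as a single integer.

Answer: 0

Derivation:
Op 1: append 2 -> log_len=2
Op 2: F0 acks idx 2 -> match: F0=2 F1=0 F2=0 F3=0; commitIndex=0
Op 3: append 3 -> log_len=5
Op 4: F3 acks idx 5 -> match: F0=2 F1=0 F2=0 F3=5; commitIndex=2
Op 5: F1 acks idx 4 -> match: F0=2 F1=4 F2=0 F3=5; commitIndex=4
Op 6: append 3 -> log_len=8
Op 7: F3 acks idx 6 -> match: F0=2 F1=4 F2=0 F3=6; commitIndex=4
Op 8: append 2 -> log_len=10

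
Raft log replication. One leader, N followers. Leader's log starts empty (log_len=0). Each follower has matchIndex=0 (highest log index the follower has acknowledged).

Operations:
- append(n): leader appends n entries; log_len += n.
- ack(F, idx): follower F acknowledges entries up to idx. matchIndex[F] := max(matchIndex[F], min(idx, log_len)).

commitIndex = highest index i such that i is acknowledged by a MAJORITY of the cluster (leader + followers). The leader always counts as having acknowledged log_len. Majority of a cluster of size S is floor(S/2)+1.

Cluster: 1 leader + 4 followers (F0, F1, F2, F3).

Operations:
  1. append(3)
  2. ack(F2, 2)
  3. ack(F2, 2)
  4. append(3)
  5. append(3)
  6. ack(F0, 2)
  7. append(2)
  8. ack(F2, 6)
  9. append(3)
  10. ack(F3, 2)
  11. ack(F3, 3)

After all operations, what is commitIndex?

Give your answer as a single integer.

Answer: 3

Derivation:
Op 1: append 3 -> log_len=3
Op 2: F2 acks idx 2 -> match: F0=0 F1=0 F2=2 F3=0; commitIndex=0
Op 3: F2 acks idx 2 -> match: F0=0 F1=0 F2=2 F3=0; commitIndex=0
Op 4: append 3 -> log_len=6
Op 5: append 3 -> log_len=9
Op 6: F0 acks idx 2 -> match: F0=2 F1=0 F2=2 F3=0; commitIndex=2
Op 7: append 2 -> log_len=11
Op 8: F2 acks idx 6 -> match: F0=2 F1=0 F2=6 F3=0; commitIndex=2
Op 9: append 3 -> log_len=14
Op 10: F3 acks idx 2 -> match: F0=2 F1=0 F2=6 F3=2; commitIndex=2
Op 11: F3 acks idx 3 -> match: F0=2 F1=0 F2=6 F3=3; commitIndex=3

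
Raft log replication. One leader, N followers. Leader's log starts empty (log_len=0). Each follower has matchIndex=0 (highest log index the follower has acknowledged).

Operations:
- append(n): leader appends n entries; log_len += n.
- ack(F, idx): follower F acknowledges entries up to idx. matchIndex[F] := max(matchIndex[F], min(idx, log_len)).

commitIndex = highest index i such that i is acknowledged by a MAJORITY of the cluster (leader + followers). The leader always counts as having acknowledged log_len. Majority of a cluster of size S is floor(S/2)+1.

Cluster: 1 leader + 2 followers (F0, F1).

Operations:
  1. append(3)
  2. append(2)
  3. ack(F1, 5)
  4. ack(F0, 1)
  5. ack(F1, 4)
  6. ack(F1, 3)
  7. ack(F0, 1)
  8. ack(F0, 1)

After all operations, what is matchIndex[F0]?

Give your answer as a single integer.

Answer: 1

Derivation:
Op 1: append 3 -> log_len=3
Op 2: append 2 -> log_len=5
Op 3: F1 acks idx 5 -> match: F0=0 F1=5; commitIndex=5
Op 4: F0 acks idx 1 -> match: F0=1 F1=5; commitIndex=5
Op 5: F1 acks idx 4 -> match: F0=1 F1=5; commitIndex=5
Op 6: F1 acks idx 3 -> match: F0=1 F1=5; commitIndex=5
Op 7: F0 acks idx 1 -> match: F0=1 F1=5; commitIndex=5
Op 8: F0 acks idx 1 -> match: F0=1 F1=5; commitIndex=5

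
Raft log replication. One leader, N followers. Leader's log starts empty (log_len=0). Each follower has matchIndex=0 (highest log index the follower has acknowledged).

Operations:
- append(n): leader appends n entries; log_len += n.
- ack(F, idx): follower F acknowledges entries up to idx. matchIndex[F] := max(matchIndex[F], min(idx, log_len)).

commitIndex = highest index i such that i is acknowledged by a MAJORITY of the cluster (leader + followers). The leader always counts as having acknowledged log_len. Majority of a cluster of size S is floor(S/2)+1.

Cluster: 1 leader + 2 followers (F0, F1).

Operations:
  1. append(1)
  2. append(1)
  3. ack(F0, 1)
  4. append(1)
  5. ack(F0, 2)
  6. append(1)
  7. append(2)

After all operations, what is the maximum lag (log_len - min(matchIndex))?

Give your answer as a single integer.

Answer: 6

Derivation:
Op 1: append 1 -> log_len=1
Op 2: append 1 -> log_len=2
Op 3: F0 acks idx 1 -> match: F0=1 F1=0; commitIndex=1
Op 4: append 1 -> log_len=3
Op 5: F0 acks idx 2 -> match: F0=2 F1=0; commitIndex=2
Op 6: append 1 -> log_len=4
Op 7: append 2 -> log_len=6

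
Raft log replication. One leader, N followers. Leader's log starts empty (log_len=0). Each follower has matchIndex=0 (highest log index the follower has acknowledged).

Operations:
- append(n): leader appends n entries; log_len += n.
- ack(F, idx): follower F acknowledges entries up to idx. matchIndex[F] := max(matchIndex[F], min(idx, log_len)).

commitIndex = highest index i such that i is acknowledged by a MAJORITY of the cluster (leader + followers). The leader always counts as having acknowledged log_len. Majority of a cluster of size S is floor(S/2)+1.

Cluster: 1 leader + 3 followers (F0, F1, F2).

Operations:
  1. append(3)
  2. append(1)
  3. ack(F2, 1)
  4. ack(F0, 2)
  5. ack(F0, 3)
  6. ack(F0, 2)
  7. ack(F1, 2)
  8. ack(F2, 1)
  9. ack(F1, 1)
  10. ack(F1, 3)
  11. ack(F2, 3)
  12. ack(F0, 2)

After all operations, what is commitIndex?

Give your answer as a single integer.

Answer: 3

Derivation:
Op 1: append 3 -> log_len=3
Op 2: append 1 -> log_len=4
Op 3: F2 acks idx 1 -> match: F0=0 F1=0 F2=1; commitIndex=0
Op 4: F0 acks idx 2 -> match: F0=2 F1=0 F2=1; commitIndex=1
Op 5: F0 acks idx 3 -> match: F0=3 F1=0 F2=1; commitIndex=1
Op 6: F0 acks idx 2 -> match: F0=3 F1=0 F2=1; commitIndex=1
Op 7: F1 acks idx 2 -> match: F0=3 F1=2 F2=1; commitIndex=2
Op 8: F2 acks idx 1 -> match: F0=3 F1=2 F2=1; commitIndex=2
Op 9: F1 acks idx 1 -> match: F0=3 F1=2 F2=1; commitIndex=2
Op 10: F1 acks idx 3 -> match: F0=3 F1=3 F2=1; commitIndex=3
Op 11: F2 acks idx 3 -> match: F0=3 F1=3 F2=3; commitIndex=3
Op 12: F0 acks idx 2 -> match: F0=3 F1=3 F2=3; commitIndex=3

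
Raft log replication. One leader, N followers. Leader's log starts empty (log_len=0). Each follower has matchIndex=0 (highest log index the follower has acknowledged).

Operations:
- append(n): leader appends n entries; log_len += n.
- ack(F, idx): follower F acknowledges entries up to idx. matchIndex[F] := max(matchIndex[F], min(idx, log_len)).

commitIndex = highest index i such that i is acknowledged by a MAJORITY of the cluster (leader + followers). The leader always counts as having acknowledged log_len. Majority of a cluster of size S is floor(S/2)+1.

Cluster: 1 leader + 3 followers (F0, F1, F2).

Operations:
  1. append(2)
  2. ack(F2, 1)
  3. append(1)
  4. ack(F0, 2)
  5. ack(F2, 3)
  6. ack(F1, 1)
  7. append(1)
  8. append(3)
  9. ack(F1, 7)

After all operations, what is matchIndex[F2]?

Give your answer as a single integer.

Op 1: append 2 -> log_len=2
Op 2: F2 acks idx 1 -> match: F0=0 F1=0 F2=1; commitIndex=0
Op 3: append 1 -> log_len=3
Op 4: F0 acks idx 2 -> match: F0=2 F1=0 F2=1; commitIndex=1
Op 5: F2 acks idx 3 -> match: F0=2 F1=0 F2=3; commitIndex=2
Op 6: F1 acks idx 1 -> match: F0=2 F1=1 F2=3; commitIndex=2
Op 7: append 1 -> log_len=4
Op 8: append 3 -> log_len=7
Op 9: F1 acks idx 7 -> match: F0=2 F1=7 F2=3; commitIndex=3

Answer: 3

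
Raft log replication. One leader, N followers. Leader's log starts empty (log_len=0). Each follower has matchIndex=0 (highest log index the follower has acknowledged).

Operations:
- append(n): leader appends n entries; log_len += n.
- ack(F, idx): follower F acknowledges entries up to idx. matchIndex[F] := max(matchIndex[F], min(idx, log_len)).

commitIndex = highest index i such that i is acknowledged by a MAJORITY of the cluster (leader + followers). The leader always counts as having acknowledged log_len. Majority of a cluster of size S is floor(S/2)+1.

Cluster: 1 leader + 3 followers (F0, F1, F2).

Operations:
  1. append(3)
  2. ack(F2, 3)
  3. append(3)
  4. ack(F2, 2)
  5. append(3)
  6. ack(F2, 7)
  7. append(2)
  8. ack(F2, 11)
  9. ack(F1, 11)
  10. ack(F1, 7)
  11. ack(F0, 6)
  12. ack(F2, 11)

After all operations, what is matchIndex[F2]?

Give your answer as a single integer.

Op 1: append 3 -> log_len=3
Op 2: F2 acks idx 3 -> match: F0=0 F1=0 F2=3; commitIndex=0
Op 3: append 3 -> log_len=6
Op 4: F2 acks idx 2 -> match: F0=0 F1=0 F2=3; commitIndex=0
Op 5: append 3 -> log_len=9
Op 6: F2 acks idx 7 -> match: F0=0 F1=0 F2=7; commitIndex=0
Op 7: append 2 -> log_len=11
Op 8: F2 acks idx 11 -> match: F0=0 F1=0 F2=11; commitIndex=0
Op 9: F1 acks idx 11 -> match: F0=0 F1=11 F2=11; commitIndex=11
Op 10: F1 acks idx 7 -> match: F0=0 F1=11 F2=11; commitIndex=11
Op 11: F0 acks idx 6 -> match: F0=6 F1=11 F2=11; commitIndex=11
Op 12: F2 acks idx 11 -> match: F0=6 F1=11 F2=11; commitIndex=11

Answer: 11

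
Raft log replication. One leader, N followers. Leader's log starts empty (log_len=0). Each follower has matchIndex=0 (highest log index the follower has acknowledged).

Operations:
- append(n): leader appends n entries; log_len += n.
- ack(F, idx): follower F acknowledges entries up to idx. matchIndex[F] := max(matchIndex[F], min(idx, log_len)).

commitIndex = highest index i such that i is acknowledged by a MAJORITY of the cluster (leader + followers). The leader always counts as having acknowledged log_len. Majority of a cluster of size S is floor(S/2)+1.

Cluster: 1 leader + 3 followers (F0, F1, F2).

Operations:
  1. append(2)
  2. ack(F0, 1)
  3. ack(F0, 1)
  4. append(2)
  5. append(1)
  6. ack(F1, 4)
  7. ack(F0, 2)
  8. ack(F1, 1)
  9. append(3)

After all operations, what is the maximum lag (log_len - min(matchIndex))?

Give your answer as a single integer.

Op 1: append 2 -> log_len=2
Op 2: F0 acks idx 1 -> match: F0=1 F1=0 F2=0; commitIndex=0
Op 3: F0 acks idx 1 -> match: F0=1 F1=0 F2=0; commitIndex=0
Op 4: append 2 -> log_len=4
Op 5: append 1 -> log_len=5
Op 6: F1 acks idx 4 -> match: F0=1 F1=4 F2=0; commitIndex=1
Op 7: F0 acks idx 2 -> match: F0=2 F1=4 F2=0; commitIndex=2
Op 8: F1 acks idx 1 -> match: F0=2 F1=4 F2=0; commitIndex=2
Op 9: append 3 -> log_len=8

Answer: 8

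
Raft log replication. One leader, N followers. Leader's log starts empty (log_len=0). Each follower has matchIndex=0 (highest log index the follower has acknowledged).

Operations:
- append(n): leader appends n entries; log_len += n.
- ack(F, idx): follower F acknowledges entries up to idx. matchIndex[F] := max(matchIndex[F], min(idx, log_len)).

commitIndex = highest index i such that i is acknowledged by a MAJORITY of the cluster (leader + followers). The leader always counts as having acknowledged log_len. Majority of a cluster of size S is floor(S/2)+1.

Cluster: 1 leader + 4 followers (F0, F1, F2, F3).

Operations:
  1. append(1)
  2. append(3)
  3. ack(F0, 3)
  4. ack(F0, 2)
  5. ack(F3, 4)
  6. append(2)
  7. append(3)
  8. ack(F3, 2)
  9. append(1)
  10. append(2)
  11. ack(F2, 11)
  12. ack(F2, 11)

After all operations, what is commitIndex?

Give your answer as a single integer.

Op 1: append 1 -> log_len=1
Op 2: append 3 -> log_len=4
Op 3: F0 acks idx 3 -> match: F0=3 F1=0 F2=0 F3=0; commitIndex=0
Op 4: F0 acks idx 2 -> match: F0=3 F1=0 F2=0 F3=0; commitIndex=0
Op 5: F3 acks idx 4 -> match: F0=3 F1=0 F2=0 F3=4; commitIndex=3
Op 6: append 2 -> log_len=6
Op 7: append 3 -> log_len=9
Op 8: F3 acks idx 2 -> match: F0=3 F1=0 F2=0 F3=4; commitIndex=3
Op 9: append 1 -> log_len=10
Op 10: append 2 -> log_len=12
Op 11: F2 acks idx 11 -> match: F0=3 F1=0 F2=11 F3=4; commitIndex=4
Op 12: F2 acks idx 11 -> match: F0=3 F1=0 F2=11 F3=4; commitIndex=4

Answer: 4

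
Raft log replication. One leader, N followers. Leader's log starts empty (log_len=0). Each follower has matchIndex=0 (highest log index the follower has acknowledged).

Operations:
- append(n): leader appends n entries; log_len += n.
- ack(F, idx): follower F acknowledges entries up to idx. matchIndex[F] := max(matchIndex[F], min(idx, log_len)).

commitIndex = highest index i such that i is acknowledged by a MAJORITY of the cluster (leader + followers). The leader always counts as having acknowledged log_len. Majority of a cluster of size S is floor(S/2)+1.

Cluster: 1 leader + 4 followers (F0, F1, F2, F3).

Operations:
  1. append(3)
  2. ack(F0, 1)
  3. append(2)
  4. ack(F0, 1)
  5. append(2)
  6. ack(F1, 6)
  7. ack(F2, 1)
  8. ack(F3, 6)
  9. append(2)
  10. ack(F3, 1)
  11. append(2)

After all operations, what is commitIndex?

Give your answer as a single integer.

Answer: 6

Derivation:
Op 1: append 3 -> log_len=3
Op 2: F0 acks idx 1 -> match: F0=1 F1=0 F2=0 F3=0; commitIndex=0
Op 3: append 2 -> log_len=5
Op 4: F0 acks idx 1 -> match: F0=1 F1=0 F2=0 F3=0; commitIndex=0
Op 5: append 2 -> log_len=7
Op 6: F1 acks idx 6 -> match: F0=1 F1=6 F2=0 F3=0; commitIndex=1
Op 7: F2 acks idx 1 -> match: F0=1 F1=6 F2=1 F3=0; commitIndex=1
Op 8: F3 acks idx 6 -> match: F0=1 F1=6 F2=1 F3=6; commitIndex=6
Op 9: append 2 -> log_len=9
Op 10: F3 acks idx 1 -> match: F0=1 F1=6 F2=1 F3=6; commitIndex=6
Op 11: append 2 -> log_len=11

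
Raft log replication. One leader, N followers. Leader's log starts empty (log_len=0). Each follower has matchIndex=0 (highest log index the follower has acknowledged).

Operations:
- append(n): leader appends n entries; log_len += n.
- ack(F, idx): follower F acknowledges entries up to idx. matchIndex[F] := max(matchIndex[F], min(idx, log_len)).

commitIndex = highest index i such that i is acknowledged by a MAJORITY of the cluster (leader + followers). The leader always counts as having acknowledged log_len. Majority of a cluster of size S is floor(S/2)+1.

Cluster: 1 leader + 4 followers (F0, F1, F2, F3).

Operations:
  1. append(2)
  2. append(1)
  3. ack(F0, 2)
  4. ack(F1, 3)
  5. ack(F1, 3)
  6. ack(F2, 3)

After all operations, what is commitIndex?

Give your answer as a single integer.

Op 1: append 2 -> log_len=2
Op 2: append 1 -> log_len=3
Op 3: F0 acks idx 2 -> match: F0=2 F1=0 F2=0 F3=0; commitIndex=0
Op 4: F1 acks idx 3 -> match: F0=2 F1=3 F2=0 F3=0; commitIndex=2
Op 5: F1 acks idx 3 -> match: F0=2 F1=3 F2=0 F3=0; commitIndex=2
Op 6: F2 acks idx 3 -> match: F0=2 F1=3 F2=3 F3=0; commitIndex=3

Answer: 3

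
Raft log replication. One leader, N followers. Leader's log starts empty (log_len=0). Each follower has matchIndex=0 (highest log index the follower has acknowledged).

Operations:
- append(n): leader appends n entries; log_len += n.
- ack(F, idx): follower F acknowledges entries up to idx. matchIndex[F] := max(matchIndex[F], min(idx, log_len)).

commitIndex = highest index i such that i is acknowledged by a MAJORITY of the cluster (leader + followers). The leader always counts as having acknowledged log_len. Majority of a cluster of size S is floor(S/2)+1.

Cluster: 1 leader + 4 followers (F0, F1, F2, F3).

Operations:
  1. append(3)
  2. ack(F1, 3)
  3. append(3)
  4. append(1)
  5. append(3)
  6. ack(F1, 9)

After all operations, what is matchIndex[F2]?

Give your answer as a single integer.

Op 1: append 3 -> log_len=3
Op 2: F1 acks idx 3 -> match: F0=0 F1=3 F2=0 F3=0; commitIndex=0
Op 3: append 3 -> log_len=6
Op 4: append 1 -> log_len=7
Op 5: append 3 -> log_len=10
Op 6: F1 acks idx 9 -> match: F0=0 F1=9 F2=0 F3=0; commitIndex=0

Answer: 0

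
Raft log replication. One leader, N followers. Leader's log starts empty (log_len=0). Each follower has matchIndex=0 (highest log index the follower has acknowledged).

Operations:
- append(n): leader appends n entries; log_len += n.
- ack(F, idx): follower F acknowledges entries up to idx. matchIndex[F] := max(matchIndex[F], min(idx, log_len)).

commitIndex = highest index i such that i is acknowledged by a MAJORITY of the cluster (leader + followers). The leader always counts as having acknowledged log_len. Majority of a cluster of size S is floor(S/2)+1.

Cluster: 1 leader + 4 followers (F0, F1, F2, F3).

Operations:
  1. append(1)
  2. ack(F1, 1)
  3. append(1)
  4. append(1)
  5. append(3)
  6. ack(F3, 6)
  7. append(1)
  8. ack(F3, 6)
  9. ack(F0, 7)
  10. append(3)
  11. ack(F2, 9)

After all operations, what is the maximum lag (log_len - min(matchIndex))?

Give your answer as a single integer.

Answer: 9

Derivation:
Op 1: append 1 -> log_len=1
Op 2: F1 acks idx 1 -> match: F0=0 F1=1 F2=0 F3=0; commitIndex=0
Op 3: append 1 -> log_len=2
Op 4: append 1 -> log_len=3
Op 5: append 3 -> log_len=6
Op 6: F3 acks idx 6 -> match: F0=0 F1=1 F2=0 F3=6; commitIndex=1
Op 7: append 1 -> log_len=7
Op 8: F3 acks idx 6 -> match: F0=0 F1=1 F2=0 F3=6; commitIndex=1
Op 9: F0 acks idx 7 -> match: F0=7 F1=1 F2=0 F3=6; commitIndex=6
Op 10: append 3 -> log_len=10
Op 11: F2 acks idx 9 -> match: F0=7 F1=1 F2=9 F3=6; commitIndex=7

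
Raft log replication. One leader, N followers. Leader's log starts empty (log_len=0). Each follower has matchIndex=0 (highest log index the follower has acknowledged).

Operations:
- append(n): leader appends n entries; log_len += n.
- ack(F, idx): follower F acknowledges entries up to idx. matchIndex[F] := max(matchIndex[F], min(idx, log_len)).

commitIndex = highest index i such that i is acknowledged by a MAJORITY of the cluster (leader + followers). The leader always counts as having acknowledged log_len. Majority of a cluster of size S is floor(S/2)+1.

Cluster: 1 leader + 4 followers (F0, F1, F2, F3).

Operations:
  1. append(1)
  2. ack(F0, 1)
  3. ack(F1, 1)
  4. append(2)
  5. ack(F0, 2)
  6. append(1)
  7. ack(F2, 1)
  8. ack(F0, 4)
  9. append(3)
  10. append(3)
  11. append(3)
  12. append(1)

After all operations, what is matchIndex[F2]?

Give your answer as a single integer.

Answer: 1

Derivation:
Op 1: append 1 -> log_len=1
Op 2: F0 acks idx 1 -> match: F0=1 F1=0 F2=0 F3=0; commitIndex=0
Op 3: F1 acks idx 1 -> match: F0=1 F1=1 F2=0 F3=0; commitIndex=1
Op 4: append 2 -> log_len=3
Op 5: F0 acks idx 2 -> match: F0=2 F1=1 F2=0 F3=0; commitIndex=1
Op 6: append 1 -> log_len=4
Op 7: F2 acks idx 1 -> match: F0=2 F1=1 F2=1 F3=0; commitIndex=1
Op 8: F0 acks idx 4 -> match: F0=4 F1=1 F2=1 F3=0; commitIndex=1
Op 9: append 3 -> log_len=7
Op 10: append 3 -> log_len=10
Op 11: append 3 -> log_len=13
Op 12: append 1 -> log_len=14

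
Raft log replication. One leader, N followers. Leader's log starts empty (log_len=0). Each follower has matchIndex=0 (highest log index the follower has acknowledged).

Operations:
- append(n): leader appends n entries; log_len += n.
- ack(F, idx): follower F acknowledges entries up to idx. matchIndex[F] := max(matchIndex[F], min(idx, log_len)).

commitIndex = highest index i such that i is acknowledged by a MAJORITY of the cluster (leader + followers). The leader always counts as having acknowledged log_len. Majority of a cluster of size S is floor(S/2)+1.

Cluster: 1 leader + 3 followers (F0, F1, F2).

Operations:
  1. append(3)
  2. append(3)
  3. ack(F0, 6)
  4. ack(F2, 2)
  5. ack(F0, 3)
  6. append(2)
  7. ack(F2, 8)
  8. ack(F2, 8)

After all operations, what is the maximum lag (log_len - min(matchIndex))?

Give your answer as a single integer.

Answer: 8

Derivation:
Op 1: append 3 -> log_len=3
Op 2: append 3 -> log_len=6
Op 3: F0 acks idx 6 -> match: F0=6 F1=0 F2=0; commitIndex=0
Op 4: F2 acks idx 2 -> match: F0=6 F1=0 F2=2; commitIndex=2
Op 5: F0 acks idx 3 -> match: F0=6 F1=0 F2=2; commitIndex=2
Op 6: append 2 -> log_len=8
Op 7: F2 acks idx 8 -> match: F0=6 F1=0 F2=8; commitIndex=6
Op 8: F2 acks idx 8 -> match: F0=6 F1=0 F2=8; commitIndex=6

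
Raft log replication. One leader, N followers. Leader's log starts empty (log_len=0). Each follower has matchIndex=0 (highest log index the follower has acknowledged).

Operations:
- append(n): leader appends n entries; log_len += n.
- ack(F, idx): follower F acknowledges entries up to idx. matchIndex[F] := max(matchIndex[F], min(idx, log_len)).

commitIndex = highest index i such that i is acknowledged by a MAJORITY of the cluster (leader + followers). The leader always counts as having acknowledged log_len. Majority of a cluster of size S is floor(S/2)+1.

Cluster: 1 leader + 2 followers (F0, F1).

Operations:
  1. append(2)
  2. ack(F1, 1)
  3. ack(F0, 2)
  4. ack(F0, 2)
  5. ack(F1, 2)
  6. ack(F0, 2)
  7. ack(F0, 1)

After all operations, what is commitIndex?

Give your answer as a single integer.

Answer: 2

Derivation:
Op 1: append 2 -> log_len=2
Op 2: F1 acks idx 1 -> match: F0=0 F1=1; commitIndex=1
Op 3: F0 acks idx 2 -> match: F0=2 F1=1; commitIndex=2
Op 4: F0 acks idx 2 -> match: F0=2 F1=1; commitIndex=2
Op 5: F1 acks idx 2 -> match: F0=2 F1=2; commitIndex=2
Op 6: F0 acks idx 2 -> match: F0=2 F1=2; commitIndex=2
Op 7: F0 acks idx 1 -> match: F0=2 F1=2; commitIndex=2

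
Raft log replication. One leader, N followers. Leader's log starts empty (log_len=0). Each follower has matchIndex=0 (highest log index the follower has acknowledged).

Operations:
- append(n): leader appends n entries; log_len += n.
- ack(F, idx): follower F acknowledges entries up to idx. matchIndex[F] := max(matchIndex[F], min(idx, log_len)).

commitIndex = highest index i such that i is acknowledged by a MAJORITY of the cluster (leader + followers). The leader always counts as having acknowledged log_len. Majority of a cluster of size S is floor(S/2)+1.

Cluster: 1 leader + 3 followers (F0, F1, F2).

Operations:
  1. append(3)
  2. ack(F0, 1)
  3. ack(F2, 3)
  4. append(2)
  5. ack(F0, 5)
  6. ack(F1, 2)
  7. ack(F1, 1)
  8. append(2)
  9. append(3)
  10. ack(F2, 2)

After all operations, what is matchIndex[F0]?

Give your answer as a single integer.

Op 1: append 3 -> log_len=3
Op 2: F0 acks idx 1 -> match: F0=1 F1=0 F2=0; commitIndex=0
Op 3: F2 acks idx 3 -> match: F0=1 F1=0 F2=3; commitIndex=1
Op 4: append 2 -> log_len=5
Op 5: F0 acks idx 5 -> match: F0=5 F1=0 F2=3; commitIndex=3
Op 6: F1 acks idx 2 -> match: F0=5 F1=2 F2=3; commitIndex=3
Op 7: F1 acks idx 1 -> match: F0=5 F1=2 F2=3; commitIndex=3
Op 8: append 2 -> log_len=7
Op 9: append 3 -> log_len=10
Op 10: F2 acks idx 2 -> match: F0=5 F1=2 F2=3; commitIndex=3

Answer: 5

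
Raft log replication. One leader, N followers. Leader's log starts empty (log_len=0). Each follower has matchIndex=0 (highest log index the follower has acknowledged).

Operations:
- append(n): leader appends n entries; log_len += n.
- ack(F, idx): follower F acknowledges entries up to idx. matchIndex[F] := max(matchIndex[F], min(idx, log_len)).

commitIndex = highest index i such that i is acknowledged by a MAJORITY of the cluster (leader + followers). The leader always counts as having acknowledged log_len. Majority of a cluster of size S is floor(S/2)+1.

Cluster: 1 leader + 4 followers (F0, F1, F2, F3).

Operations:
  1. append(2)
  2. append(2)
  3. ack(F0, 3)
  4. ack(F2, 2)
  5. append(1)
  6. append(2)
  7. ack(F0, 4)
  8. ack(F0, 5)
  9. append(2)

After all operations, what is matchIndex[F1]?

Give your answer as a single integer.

Op 1: append 2 -> log_len=2
Op 2: append 2 -> log_len=4
Op 3: F0 acks idx 3 -> match: F0=3 F1=0 F2=0 F3=0; commitIndex=0
Op 4: F2 acks idx 2 -> match: F0=3 F1=0 F2=2 F3=0; commitIndex=2
Op 5: append 1 -> log_len=5
Op 6: append 2 -> log_len=7
Op 7: F0 acks idx 4 -> match: F0=4 F1=0 F2=2 F3=0; commitIndex=2
Op 8: F0 acks idx 5 -> match: F0=5 F1=0 F2=2 F3=0; commitIndex=2
Op 9: append 2 -> log_len=9

Answer: 0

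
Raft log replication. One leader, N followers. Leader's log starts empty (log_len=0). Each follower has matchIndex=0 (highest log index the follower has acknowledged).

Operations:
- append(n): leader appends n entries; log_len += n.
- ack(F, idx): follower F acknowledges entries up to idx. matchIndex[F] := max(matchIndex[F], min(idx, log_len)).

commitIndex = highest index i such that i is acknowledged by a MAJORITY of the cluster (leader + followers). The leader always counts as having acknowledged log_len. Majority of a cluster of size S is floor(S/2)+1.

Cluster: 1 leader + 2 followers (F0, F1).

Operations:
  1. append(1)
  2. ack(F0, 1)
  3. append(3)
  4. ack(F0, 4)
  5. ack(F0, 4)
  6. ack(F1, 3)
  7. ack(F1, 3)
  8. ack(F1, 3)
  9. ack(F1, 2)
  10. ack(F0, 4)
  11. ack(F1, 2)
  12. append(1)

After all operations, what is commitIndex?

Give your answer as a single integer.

Answer: 4

Derivation:
Op 1: append 1 -> log_len=1
Op 2: F0 acks idx 1 -> match: F0=1 F1=0; commitIndex=1
Op 3: append 3 -> log_len=4
Op 4: F0 acks idx 4 -> match: F0=4 F1=0; commitIndex=4
Op 5: F0 acks idx 4 -> match: F0=4 F1=0; commitIndex=4
Op 6: F1 acks idx 3 -> match: F0=4 F1=3; commitIndex=4
Op 7: F1 acks idx 3 -> match: F0=4 F1=3; commitIndex=4
Op 8: F1 acks idx 3 -> match: F0=4 F1=3; commitIndex=4
Op 9: F1 acks idx 2 -> match: F0=4 F1=3; commitIndex=4
Op 10: F0 acks idx 4 -> match: F0=4 F1=3; commitIndex=4
Op 11: F1 acks idx 2 -> match: F0=4 F1=3; commitIndex=4
Op 12: append 1 -> log_len=5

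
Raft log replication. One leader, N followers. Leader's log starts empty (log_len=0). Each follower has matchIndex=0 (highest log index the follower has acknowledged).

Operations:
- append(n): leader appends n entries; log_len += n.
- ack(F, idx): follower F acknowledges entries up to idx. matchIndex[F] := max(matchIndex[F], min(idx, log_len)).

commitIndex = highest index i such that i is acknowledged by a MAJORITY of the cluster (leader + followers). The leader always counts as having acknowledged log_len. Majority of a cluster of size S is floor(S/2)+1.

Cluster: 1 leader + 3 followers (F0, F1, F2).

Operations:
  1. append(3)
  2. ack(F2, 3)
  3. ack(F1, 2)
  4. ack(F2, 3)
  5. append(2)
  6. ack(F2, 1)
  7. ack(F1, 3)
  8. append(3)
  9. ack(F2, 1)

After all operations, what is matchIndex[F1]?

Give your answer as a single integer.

Op 1: append 3 -> log_len=3
Op 2: F2 acks idx 3 -> match: F0=0 F1=0 F2=3; commitIndex=0
Op 3: F1 acks idx 2 -> match: F0=0 F1=2 F2=3; commitIndex=2
Op 4: F2 acks idx 3 -> match: F0=0 F1=2 F2=3; commitIndex=2
Op 5: append 2 -> log_len=5
Op 6: F2 acks idx 1 -> match: F0=0 F1=2 F2=3; commitIndex=2
Op 7: F1 acks idx 3 -> match: F0=0 F1=3 F2=3; commitIndex=3
Op 8: append 3 -> log_len=8
Op 9: F2 acks idx 1 -> match: F0=0 F1=3 F2=3; commitIndex=3

Answer: 3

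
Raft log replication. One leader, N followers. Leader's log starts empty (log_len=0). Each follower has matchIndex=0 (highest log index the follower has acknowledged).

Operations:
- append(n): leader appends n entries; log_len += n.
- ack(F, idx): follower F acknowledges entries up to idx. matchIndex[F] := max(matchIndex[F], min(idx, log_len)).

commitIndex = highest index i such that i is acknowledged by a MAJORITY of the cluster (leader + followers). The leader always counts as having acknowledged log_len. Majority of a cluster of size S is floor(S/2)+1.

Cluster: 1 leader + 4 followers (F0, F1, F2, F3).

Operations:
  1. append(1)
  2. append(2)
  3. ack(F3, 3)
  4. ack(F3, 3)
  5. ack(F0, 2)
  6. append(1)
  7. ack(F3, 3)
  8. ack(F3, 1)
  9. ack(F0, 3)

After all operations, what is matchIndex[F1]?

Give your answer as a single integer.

Op 1: append 1 -> log_len=1
Op 2: append 2 -> log_len=3
Op 3: F3 acks idx 3 -> match: F0=0 F1=0 F2=0 F3=3; commitIndex=0
Op 4: F3 acks idx 3 -> match: F0=0 F1=0 F2=0 F3=3; commitIndex=0
Op 5: F0 acks idx 2 -> match: F0=2 F1=0 F2=0 F3=3; commitIndex=2
Op 6: append 1 -> log_len=4
Op 7: F3 acks idx 3 -> match: F0=2 F1=0 F2=0 F3=3; commitIndex=2
Op 8: F3 acks idx 1 -> match: F0=2 F1=0 F2=0 F3=3; commitIndex=2
Op 9: F0 acks idx 3 -> match: F0=3 F1=0 F2=0 F3=3; commitIndex=3

Answer: 0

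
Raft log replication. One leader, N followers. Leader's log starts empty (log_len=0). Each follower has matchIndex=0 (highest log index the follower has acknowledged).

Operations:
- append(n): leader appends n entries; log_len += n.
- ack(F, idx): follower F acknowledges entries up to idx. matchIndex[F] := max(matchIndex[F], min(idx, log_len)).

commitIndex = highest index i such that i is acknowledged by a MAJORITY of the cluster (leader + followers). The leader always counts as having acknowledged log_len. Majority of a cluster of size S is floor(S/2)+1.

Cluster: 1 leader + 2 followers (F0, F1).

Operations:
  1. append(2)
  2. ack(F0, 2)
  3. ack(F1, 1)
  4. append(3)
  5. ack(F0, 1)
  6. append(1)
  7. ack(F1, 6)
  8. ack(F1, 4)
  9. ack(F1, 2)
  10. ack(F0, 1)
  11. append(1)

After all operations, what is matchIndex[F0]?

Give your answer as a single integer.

Op 1: append 2 -> log_len=2
Op 2: F0 acks idx 2 -> match: F0=2 F1=0; commitIndex=2
Op 3: F1 acks idx 1 -> match: F0=2 F1=1; commitIndex=2
Op 4: append 3 -> log_len=5
Op 5: F0 acks idx 1 -> match: F0=2 F1=1; commitIndex=2
Op 6: append 1 -> log_len=6
Op 7: F1 acks idx 6 -> match: F0=2 F1=6; commitIndex=6
Op 8: F1 acks idx 4 -> match: F0=2 F1=6; commitIndex=6
Op 9: F1 acks idx 2 -> match: F0=2 F1=6; commitIndex=6
Op 10: F0 acks idx 1 -> match: F0=2 F1=6; commitIndex=6
Op 11: append 1 -> log_len=7

Answer: 2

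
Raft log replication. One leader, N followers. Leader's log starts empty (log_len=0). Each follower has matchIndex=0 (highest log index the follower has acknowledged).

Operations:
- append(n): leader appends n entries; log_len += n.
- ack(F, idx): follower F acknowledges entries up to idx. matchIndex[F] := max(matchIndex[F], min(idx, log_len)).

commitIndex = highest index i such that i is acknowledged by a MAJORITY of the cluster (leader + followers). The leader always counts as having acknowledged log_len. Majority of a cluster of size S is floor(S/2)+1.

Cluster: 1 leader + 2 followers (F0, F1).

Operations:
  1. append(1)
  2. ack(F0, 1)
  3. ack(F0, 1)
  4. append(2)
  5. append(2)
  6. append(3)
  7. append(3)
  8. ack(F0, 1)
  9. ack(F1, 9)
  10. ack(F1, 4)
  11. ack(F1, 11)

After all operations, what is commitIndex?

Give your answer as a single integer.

Op 1: append 1 -> log_len=1
Op 2: F0 acks idx 1 -> match: F0=1 F1=0; commitIndex=1
Op 3: F0 acks idx 1 -> match: F0=1 F1=0; commitIndex=1
Op 4: append 2 -> log_len=3
Op 5: append 2 -> log_len=5
Op 6: append 3 -> log_len=8
Op 7: append 3 -> log_len=11
Op 8: F0 acks idx 1 -> match: F0=1 F1=0; commitIndex=1
Op 9: F1 acks idx 9 -> match: F0=1 F1=9; commitIndex=9
Op 10: F1 acks idx 4 -> match: F0=1 F1=9; commitIndex=9
Op 11: F1 acks idx 11 -> match: F0=1 F1=11; commitIndex=11

Answer: 11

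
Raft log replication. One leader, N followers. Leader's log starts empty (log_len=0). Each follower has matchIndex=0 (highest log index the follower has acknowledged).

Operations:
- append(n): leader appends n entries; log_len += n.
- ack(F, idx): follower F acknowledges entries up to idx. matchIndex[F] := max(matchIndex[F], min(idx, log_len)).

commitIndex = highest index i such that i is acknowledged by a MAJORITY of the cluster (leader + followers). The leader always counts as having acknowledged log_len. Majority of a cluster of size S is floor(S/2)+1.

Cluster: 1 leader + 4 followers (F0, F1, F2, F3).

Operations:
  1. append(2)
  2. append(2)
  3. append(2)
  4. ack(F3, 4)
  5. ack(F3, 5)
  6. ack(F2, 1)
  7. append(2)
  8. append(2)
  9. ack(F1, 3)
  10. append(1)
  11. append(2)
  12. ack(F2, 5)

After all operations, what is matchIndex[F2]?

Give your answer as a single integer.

Answer: 5

Derivation:
Op 1: append 2 -> log_len=2
Op 2: append 2 -> log_len=4
Op 3: append 2 -> log_len=6
Op 4: F3 acks idx 4 -> match: F0=0 F1=0 F2=0 F3=4; commitIndex=0
Op 5: F3 acks idx 5 -> match: F0=0 F1=0 F2=0 F3=5; commitIndex=0
Op 6: F2 acks idx 1 -> match: F0=0 F1=0 F2=1 F3=5; commitIndex=1
Op 7: append 2 -> log_len=8
Op 8: append 2 -> log_len=10
Op 9: F1 acks idx 3 -> match: F0=0 F1=3 F2=1 F3=5; commitIndex=3
Op 10: append 1 -> log_len=11
Op 11: append 2 -> log_len=13
Op 12: F2 acks idx 5 -> match: F0=0 F1=3 F2=5 F3=5; commitIndex=5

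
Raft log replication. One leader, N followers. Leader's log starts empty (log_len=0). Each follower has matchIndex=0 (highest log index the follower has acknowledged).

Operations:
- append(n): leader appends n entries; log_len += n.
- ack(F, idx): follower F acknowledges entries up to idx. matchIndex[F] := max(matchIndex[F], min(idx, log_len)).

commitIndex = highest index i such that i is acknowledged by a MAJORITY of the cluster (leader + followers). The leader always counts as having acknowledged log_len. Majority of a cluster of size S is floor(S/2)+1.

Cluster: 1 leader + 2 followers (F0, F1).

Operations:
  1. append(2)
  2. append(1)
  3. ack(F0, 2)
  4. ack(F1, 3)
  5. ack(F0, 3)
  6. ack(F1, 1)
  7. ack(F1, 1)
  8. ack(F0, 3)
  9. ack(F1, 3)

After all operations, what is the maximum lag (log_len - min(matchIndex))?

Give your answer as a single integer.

Answer: 0

Derivation:
Op 1: append 2 -> log_len=2
Op 2: append 1 -> log_len=3
Op 3: F0 acks idx 2 -> match: F0=2 F1=0; commitIndex=2
Op 4: F1 acks idx 3 -> match: F0=2 F1=3; commitIndex=3
Op 5: F0 acks idx 3 -> match: F0=3 F1=3; commitIndex=3
Op 6: F1 acks idx 1 -> match: F0=3 F1=3; commitIndex=3
Op 7: F1 acks idx 1 -> match: F0=3 F1=3; commitIndex=3
Op 8: F0 acks idx 3 -> match: F0=3 F1=3; commitIndex=3
Op 9: F1 acks idx 3 -> match: F0=3 F1=3; commitIndex=3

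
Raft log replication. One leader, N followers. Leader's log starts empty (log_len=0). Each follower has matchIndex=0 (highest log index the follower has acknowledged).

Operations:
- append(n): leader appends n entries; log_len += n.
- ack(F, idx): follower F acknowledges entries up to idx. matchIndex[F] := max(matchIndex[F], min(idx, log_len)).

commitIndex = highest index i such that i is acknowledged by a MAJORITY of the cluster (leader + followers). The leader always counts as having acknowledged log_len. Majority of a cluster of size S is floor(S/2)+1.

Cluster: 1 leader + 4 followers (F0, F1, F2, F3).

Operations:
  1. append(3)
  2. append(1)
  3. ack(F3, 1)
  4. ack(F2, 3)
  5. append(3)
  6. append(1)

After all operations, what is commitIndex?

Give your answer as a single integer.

Answer: 1

Derivation:
Op 1: append 3 -> log_len=3
Op 2: append 1 -> log_len=4
Op 3: F3 acks idx 1 -> match: F0=0 F1=0 F2=0 F3=1; commitIndex=0
Op 4: F2 acks idx 3 -> match: F0=0 F1=0 F2=3 F3=1; commitIndex=1
Op 5: append 3 -> log_len=7
Op 6: append 1 -> log_len=8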